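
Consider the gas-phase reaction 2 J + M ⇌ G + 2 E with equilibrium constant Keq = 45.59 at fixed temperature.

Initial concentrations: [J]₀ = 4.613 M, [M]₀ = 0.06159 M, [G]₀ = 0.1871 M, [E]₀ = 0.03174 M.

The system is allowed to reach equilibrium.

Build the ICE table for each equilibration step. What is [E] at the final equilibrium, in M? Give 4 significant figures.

[E]_eq = 0.1549 M

Q₀ = 1.4382e-04 vs Keq = 45.59 ⇒ Q<K, forward
Step 1:
                    J           M           G           E
  I             4.613     0.06159      0.1871     0.03174
  C           -0.1232    -0.06158     0.06158      0.1232
  E              4.49  6.4932e-06      0.2487      0.1549
  solve Keq expr → x = 0.06158; check Q = 45.59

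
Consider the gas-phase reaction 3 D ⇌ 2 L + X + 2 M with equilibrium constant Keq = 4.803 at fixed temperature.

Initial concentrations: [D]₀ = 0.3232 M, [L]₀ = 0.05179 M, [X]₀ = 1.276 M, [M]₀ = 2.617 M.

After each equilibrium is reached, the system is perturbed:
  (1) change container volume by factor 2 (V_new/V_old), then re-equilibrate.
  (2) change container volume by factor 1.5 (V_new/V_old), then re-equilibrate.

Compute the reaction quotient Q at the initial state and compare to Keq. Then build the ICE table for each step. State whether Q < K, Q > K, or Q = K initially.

Q₀ = 0.6943; Q < K (proceeds forward)

Q₀ = 0.6943 vs Keq = 4.803 ⇒ Q<K, forward
Step 1:
                   D          L          X          M
  Initial     0.3232    0.05179      1.276      2.617
  Change    -0.06481     0.0432     0.0216     0.0432
  Equil       0.2584    0.09499      1.298       2.66
  solve Keq expr → x = 0.0216; check Q = 4.803
Then change container volume by factor 2 (V_new/V_old).
Step 2:
                   D          L          X          M
  Initial     0.1292     0.0475     0.6488       1.33
  Change    -0.02699      0.018   0.008998      0.018
  Equil       0.1022    0.06549     0.6578      1.348
  solve Keq expr → x = 0.008998; check Q = 4.803
Then change container volume by factor 1.5 (V_new/V_old).
Step 3:
                   D          L          X          M
  Initial    0.06814    0.04366     0.4385     0.8987
  Change    -0.01035   0.006901    0.00345   0.006901
  Equil      0.05779    0.05056      0.442     0.9056
  solve Keq expr → x = 0.00345; check Q = 4.803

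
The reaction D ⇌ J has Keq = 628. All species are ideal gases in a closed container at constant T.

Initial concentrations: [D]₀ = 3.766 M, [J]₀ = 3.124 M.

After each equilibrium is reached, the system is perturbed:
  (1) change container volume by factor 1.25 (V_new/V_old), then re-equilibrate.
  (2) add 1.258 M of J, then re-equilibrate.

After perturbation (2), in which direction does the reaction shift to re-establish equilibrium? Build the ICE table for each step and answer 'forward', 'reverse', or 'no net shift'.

Direction: reverse

Q₀ = 0.8295 vs Keq = 628 ⇒ Q<K, forward
Step 1:
                    D           J
  I             3.766       3.124
  C            -3.755       3.755
  E           0.01095       6.879
  solve Keq expr → x = 3.755; check Q = 628
Then change container volume by factor 1.25 (V_new/V_old).
Step 2:
                    D           J
  I          0.008763       5.503
  C                 0           0
  E          0.008763       5.503
  solve Keq expr → x = 0; check Q = 628
Then add 1.258 M of J.
Step 3:
                    D           J
  I          0.008763       6.761
  C             0.002      -0.002
  E           0.01076       6.759
  solve Keq expr → x = -0.002; check Q = 628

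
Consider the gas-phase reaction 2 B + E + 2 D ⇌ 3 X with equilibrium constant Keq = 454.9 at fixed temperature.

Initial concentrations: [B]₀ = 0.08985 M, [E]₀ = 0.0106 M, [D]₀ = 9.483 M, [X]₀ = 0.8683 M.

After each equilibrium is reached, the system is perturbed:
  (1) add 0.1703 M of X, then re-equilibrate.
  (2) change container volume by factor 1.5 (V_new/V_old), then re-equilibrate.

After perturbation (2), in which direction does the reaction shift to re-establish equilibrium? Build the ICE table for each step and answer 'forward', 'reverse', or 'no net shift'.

Q₀ = 85.07 vs Keq = 454.9 ⇒ Q<K, forward
Step 1:
                    B           E           D           X
  init        0.08985      0.0106       9.483      0.8683
  Δ          -0.01501   -0.007505    -0.01501     0.02251
  eq          0.07484    0.003095       9.468      0.8908
  solve Keq expr → x = 0.007505; check Q = 454.9
Then add 0.1703 M of X.
Step 2:
                    B           E           D           X
  init        0.07484    0.003095       9.468       1.061
  Δ          0.003274    0.001637    0.003274   -0.004911
  eq          0.07811    0.004732       9.471       1.056
  solve Keq expr → x = -0.001637; check Q = 454.9
Then change container volume by factor 1.5 (V_new/V_old).
Step 3:
                    B           E           D           X
  init        0.05208    0.003155       6.314      0.7041
  Δ          0.005079     0.00254    0.005079   -0.007619
  eq          0.05716    0.005694       6.319      0.6965
  solve Keq expr → x = -0.00254; check Q = 454.9

Direction: reverse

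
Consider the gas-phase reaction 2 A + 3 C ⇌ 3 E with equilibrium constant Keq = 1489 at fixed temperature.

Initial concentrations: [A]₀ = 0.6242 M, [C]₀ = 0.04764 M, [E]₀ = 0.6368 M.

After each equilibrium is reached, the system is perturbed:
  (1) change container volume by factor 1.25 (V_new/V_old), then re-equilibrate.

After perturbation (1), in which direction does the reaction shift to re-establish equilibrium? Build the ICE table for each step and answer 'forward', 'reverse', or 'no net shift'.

Q₀ = 6130 vs Keq = 1489 ⇒ Q>K, reverse
Step 1:
                   A          C          E
  init        0.6242    0.04764     0.6368
  Δ          0.01635    0.02452   -0.02452
  eq          0.6405    0.07216     0.6123
  solve Keq expr → x = -0.008173; check Q = 1489
Then change container volume by factor 1.25 (V_new/V_old).
Step 2:
                   A          C          E
  init        0.5124    0.05773     0.4898
  Δ         0.005172   0.007758  -0.007758
  eq          0.5176    0.06548     0.4821
  solve Keq expr → x = -0.002586; check Q = 1489

Direction: reverse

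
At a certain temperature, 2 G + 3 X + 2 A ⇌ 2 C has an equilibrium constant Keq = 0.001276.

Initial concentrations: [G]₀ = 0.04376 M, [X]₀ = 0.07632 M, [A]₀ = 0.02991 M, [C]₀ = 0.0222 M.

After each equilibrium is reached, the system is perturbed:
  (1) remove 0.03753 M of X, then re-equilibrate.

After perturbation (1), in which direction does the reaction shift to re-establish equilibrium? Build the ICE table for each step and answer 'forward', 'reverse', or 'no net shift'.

Q₀ = 6.4715e+05 vs Keq = 0.001276 ⇒ Q>K, reverse
Step 1:
                  G         X         A         C
  Initial   0.04376   0.07632   0.02991    0.0222
  Change     0.0222   0.03329    0.0222   -0.0222
  Equil     0.06596    0.1096   0.05211 4.4551e-06
  solve Keq expr → x = -0.0111; check Q = 0.001276
Then remove 0.03753 M of X.
Step 2:
                  G         X         A         C
  Initial   0.06596   0.07208   0.05211 4.4551e-06
  Change  2.0789e-06 3.1184e-06 2.0789e-06 -2.0789e-06
  Equil     0.06596   0.07209   0.05211 2.3761e-06
  solve Keq expr → x = -1.0395e-06; check Q = 0.001276

Direction: reverse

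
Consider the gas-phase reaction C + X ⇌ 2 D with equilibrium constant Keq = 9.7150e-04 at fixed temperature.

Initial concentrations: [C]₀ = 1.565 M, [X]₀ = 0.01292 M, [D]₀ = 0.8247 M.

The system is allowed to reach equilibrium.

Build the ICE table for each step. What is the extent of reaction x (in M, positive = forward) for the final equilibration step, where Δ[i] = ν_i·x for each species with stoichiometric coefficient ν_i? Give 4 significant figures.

Q₀ = 33.64 vs Keq = 9.7150e-04 ⇒ Q>K, reverse
Step 1:
                  C         X         D
  Initial     1.565   0.01292    0.8247
  Change     0.3983    0.3983   -0.7967
  Equil       1.963    0.4113   0.02801
  solve Keq expr → x = -0.3983; check Q = 9.7150e-04

x = -0.3983 M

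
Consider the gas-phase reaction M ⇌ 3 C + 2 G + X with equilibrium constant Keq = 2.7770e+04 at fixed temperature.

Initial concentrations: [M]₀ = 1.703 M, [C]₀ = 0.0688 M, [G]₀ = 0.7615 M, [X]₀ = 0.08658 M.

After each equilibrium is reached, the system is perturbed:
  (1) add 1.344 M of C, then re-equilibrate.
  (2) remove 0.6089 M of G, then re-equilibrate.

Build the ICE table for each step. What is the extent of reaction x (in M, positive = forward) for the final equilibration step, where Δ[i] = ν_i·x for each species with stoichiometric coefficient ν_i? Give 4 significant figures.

Q₀ = 9.6008e-06 vs Keq = 2.7770e+04 ⇒ Q<K, forward
Step 1:
                    M           C           G           X
  init          1.703      0.0688      0.7615     0.08658
  Δ            -1.595       4.785        3.19       1.595
  eq           0.1081       4.854       3.951       1.681
  solve Keq expr → x = 1.595; check Q = 2.7770e+04
Then add 1.344 M of C.
Step 2:
                    M           C           G           X
  init         0.1081       6.198       3.951       1.681
  Δ           0.07182     -0.2155     -0.1436    -0.07182
  eq           0.1799       5.982       3.808        1.61
  solve Keq expr → x = -0.07182; check Q = 2.7770e+04
Then remove 0.6089 M of G.
Step 3:
                    M           C           G           X
  init         0.1799       5.982       3.199        1.61
  Δ          -0.03648      0.1094     0.07296     0.03648
  eq           0.1434       6.092       3.272       1.646
  solve Keq expr → x = 0.03648; check Q = 2.7770e+04

x = 0.03648 M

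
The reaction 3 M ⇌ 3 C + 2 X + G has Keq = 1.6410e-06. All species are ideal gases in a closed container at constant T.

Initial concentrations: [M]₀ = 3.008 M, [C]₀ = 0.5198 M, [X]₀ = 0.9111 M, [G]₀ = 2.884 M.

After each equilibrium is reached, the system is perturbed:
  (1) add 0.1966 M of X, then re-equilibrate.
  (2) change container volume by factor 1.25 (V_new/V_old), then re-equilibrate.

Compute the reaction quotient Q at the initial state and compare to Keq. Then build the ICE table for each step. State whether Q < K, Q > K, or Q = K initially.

Q₀ = 0.01235 vs Keq = 1.6410e-06 ⇒ Q>K, reverse
Step 1:
                  M         C         X         G
  I           3.008    0.5198    0.9111     2.884
  C          0.4781   -0.4781   -0.3187   -0.1594
  E           3.486   0.04174    0.5924     2.725
  solve Keq expr → x = -0.1594; check Q = 1.6410e-06
Then add 0.1966 M of X.
Step 2:
                  M         C         X         G
  I           3.486   0.04174     0.789     2.725
  C        0.007042 -0.007042 -0.004694 -0.002347
  E           3.493    0.0347    0.7843     2.722
  solve Keq expr → x = -0.002347; check Q = 1.6410e-06
Then change container volume by factor 1.25 (V_new/V_old).
Step 3:
                  M         C         X         G
  I           2.794   0.02776    0.6274     2.178
  C       -0.006682  0.006682  0.004454  0.002227
  E           2.788   0.03444    0.6319      2.18
  solve Keq expr → x = 0.002227; check Q = 1.6410e-06

Q₀ = 0.01235; Q > K (proceeds reverse)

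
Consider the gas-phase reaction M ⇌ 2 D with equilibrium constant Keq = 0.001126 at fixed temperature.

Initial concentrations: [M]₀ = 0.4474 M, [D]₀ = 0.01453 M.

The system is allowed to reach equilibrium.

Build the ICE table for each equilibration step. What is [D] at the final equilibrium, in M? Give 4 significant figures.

Q₀ = 4.7188e-04 vs Keq = 0.001126 ⇒ Q<K, forward
Step 1:
                  M         D
  init       0.4474   0.01453
  Δ       -0.003908  0.007817
  eq         0.4435   0.02235
  solve Keq expr → x = 0.003908; check Q = 0.001126

[D]_eq = 0.02235 M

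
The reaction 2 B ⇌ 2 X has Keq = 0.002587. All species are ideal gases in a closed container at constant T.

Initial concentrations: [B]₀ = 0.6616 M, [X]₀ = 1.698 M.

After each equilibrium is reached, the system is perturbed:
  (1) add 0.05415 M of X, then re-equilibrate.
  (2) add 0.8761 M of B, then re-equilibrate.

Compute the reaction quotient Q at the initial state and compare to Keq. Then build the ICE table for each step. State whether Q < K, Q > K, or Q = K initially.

Q₀ = 6.587 vs Keq = 0.002587 ⇒ Q>K, reverse
Step 1:
                  B         X
  I          0.6616     1.698
  C           1.584    -1.584
  E           2.245    0.1142
  solve Keq expr → x = -0.7919; check Q = 0.002587
Then add 0.05415 M of X.
Step 2:
                  B         X
  I           2.245    0.1684
  C         0.05153  -0.05153
  E           2.297    0.1168
  solve Keq expr → x = -0.02576; check Q = 0.002587
Then add 0.8761 M of B.
Step 3:
                  B         X
  I           3.173    0.1168
  C         -0.0424    0.0424
  E           3.131    0.1592
  solve Keq expr → x = 0.0212; check Q = 0.002587

Q₀ = 6.587; Q > K (proceeds reverse)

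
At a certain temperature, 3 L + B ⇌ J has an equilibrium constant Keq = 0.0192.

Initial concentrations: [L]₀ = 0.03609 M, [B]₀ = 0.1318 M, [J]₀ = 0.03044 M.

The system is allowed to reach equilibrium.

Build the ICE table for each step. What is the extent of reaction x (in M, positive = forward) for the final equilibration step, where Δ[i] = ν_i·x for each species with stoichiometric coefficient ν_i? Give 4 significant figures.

x = -0.03043 M

Q₀ = 4913 vs Keq = 0.0192 ⇒ Q>K, reverse
Step 1:
                  L         B         J
  I         0.03609    0.1318   0.03044
  C          0.0913   0.03043  -0.03043
  E          0.1274    0.1622 6.4395e-06
  solve Keq expr → x = -0.03043; check Q = 0.0192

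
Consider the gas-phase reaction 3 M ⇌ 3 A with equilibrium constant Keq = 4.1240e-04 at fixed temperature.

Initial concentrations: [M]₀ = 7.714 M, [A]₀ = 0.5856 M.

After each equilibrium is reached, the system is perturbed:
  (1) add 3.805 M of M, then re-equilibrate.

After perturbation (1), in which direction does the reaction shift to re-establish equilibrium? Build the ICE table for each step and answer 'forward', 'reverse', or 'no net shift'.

Q₀ = 4.3749e-04 vs Keq = 4.1240e-04 ⇒ Q>K, reverse
Step 1:
                  M         A
  Initial     7.714    0.5856
  Change    0.01062  -0.01062
  Equil       7.725     0.575
  solve Keq expr → x = -0.003541; check Q = 4.1240e-04
Then add 3.805 M of M.
Step 2:
                  M         A
  Initial     11.53     0.575
  Change    -0.2636    0.2636
  Equil       11.27    0.8386
  solve Keq expr → x = 0.08787; check Q = 4.1240e-04

Direction: forward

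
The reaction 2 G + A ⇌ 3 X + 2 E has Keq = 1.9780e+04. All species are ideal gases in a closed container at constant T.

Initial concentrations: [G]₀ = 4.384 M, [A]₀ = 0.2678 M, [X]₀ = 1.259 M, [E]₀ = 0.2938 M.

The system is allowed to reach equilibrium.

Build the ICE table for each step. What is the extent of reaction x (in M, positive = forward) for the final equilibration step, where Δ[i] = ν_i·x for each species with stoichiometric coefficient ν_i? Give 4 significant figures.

x = 0.2678 M

Q₀ = 0.03347 vs Keq = 1.9780e+04 ⇒ Q<K, forward
Step 1:
                   G          A          X          E
  I            4.384     0.2678      1.259     0.2938
  C          -0.5356    -0.2678     0.8033     0.5356
  E            3.848 2.0595e-05      2.062     0.8294
  solve Keq expr → x = 0.2678; check Q = 1.9780e+04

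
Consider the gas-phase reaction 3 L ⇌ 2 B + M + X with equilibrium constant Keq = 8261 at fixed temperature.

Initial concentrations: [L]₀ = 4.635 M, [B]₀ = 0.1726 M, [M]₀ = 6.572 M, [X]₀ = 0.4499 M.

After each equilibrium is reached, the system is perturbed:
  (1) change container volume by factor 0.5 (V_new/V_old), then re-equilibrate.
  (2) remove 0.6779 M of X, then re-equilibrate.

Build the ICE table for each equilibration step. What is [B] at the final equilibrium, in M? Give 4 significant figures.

[B]_eq = 6.119 M

Q₀ = 8.8460e-04 vs Keq = 8261 ⇒ Q<K, forward
Step 1:
                  L         B         M         X
  Initial     4.635    0.1726     6.572    0.4499
  Change     -4.374     2.916     1.458     1.458
  Equil      0.2606     3.089      8.03     1.908
  solve Keq expr → x = 1.458; check Q = 8261
Then change container volume by factor 0.5 (V_new/V_old).
Step 2:
                  L         B         M         X
  Initial    0.5212     6.178     16.06     3.816
  Change     0.1265  -0.08434  -0.04217  -0.04217
  Equil      0.6477     6.093     16.02     3.774
  solve Keq expr → x = -0.04217; check Q = 8261
Then remove 0.6779 M of X.
Step 3:
                  L         B         M         X
  Initial    0.6477     6.093     16.02     3.096
  Change   -0.03865   0.02577   0.01288   0.01288
  Equil       0.609     6.119     16.03     3.109
  solve Keq expr → x = 0.01288; check Q = 8261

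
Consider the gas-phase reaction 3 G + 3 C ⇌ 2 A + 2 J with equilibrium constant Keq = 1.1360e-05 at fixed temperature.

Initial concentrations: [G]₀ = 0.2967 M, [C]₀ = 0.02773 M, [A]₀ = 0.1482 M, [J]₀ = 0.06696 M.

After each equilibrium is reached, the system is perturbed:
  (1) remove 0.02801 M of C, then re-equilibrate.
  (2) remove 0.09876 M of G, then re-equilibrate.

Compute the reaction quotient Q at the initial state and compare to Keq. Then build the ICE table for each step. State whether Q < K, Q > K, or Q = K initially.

Q₀ = 176.8; Q > K (proceeds reverse)

Q₀ = 176.8 vs Keq = 1.1360e-05 ⇒ Q>K, reverse
Step 1:
                   G          C          A          J
  Initial     0.2967    0.02773     0.1482    0.06696
  Change     0.09974    0.09974   -0.06649   -0.06649
  Equil       0.3964     0.1275    0.08171 4.6858e-04
  solve Keq expr → x = -0.03325; check Q = 1.1360e-05
Then remove 0.02801 M of C.
Step 2:
                   G          C          A          J
  Initial     0.3964    0.09946    0.08171 4.6858e-04
  Change  2.1561e-04 2.1561e-04 -1.4374e-04 -1.4374e-04
  Equil       0.3967    0.09967    0.08156 3.2484e-04
  solve Keq expr → x = -7.1869e-05; check Q = 1.1360e-05
Then remove 0.09876 M of G.
Step 3:
                   G          C          A          J
  Initial     0.2979    0.09967    0.08156 3.2484e-04
  Change  1.6862e-04 1.6862e-04 -1.1241e-04 -1.1241e-04
  Equil       0.2981    0.09984    0.08145 2.1243e-04
  solve Keq expr → x = -5.6205e-05; check Q = 1.1360e-05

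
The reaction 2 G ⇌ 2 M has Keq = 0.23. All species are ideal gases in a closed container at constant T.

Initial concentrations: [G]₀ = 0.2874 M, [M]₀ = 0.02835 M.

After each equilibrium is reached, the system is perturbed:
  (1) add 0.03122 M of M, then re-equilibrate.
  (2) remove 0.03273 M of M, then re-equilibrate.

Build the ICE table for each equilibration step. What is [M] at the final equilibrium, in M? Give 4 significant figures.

[M]_eq = 0.1019 M

Q₀ = 0.00973 vs Keq = 0.23 ⇒ Q<K, forward
Step 1:
                   G          M
  Initial     0.2874    0.02835
  Change      -0.074      0.074
  Equil       0.2134     0.1023
  solve Keq expr → x = 0.037; check Q = 0.23
Then add 0.03122 M of M.
Step 2:
                   G          M
  Initial     0.2134     0.1336
  Change      0.0211    -0.0211
  Equil       0.2345     0.1125
  solve Keq expr → x = -0.01055; check Q = 0.23
Then remove 0.03273 M of M.
Step 3:
                   G          M
  Initial     0.2345    0.07973
  Change    -0.02212    0.02212
  Equil       0.2124     0.1019
  solve Keq expr → x = 0.01106; check Q = 0.23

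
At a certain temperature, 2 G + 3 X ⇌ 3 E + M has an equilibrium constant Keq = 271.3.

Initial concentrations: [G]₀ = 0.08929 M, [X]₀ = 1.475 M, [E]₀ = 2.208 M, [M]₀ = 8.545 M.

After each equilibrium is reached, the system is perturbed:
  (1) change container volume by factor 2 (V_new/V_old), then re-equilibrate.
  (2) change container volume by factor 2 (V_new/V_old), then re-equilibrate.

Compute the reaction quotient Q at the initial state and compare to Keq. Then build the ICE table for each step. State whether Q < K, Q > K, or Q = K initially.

Q₀ = 3595; Q > K (proceeds reverse)

Q₀ = 3595 vs Keq = 271.3 ⇒ Q>K, reverse
Step 1:
                   G          X          E          M
  Initial    0.08929      1.475      2.208      8.545
  Change      0.1393      0.209     -0.209   -0.06966
  Equil       0.2286      1.684      1.999      8.475
  solve Keq expr → x = -0.06966; check Q = 271.3
Then change container volume by factor 2 (V_new/V_old).
Step 2:
                   G          X          E          M
  Initial     0.1143      0.842     0.9995      4.238
  Change     0.02703    0.04055   -0.04055   -0.01352
  Equil       0.1413     0.8825      0.959      4.224
  solve Keq expr → x = -0.01352; check Q = 271.3
Then change container volume by factor 2 (V_new/V_old).
Step 3:
                   G          X          E          M
  Initial    0.07067     0.4413     0.4795      2.112
  Change     0.01526    0.02289   -0.02289   -0.00763
  Equil      0.08593     0.4642     0.4566      2.104
  solve Keq expr → x = -0.00763; check Q = 271.3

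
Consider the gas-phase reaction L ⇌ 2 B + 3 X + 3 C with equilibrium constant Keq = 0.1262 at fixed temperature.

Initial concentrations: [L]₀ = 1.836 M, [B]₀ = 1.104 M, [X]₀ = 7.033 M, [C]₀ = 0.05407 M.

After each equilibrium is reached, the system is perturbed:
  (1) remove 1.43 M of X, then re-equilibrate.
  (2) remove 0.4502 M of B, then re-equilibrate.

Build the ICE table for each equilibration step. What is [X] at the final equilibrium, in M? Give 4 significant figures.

[X]_eq = 5.684 M

Q₀ = 0.03651 vs Keq = 0.1262 ⇒ Q<K, forward
Step 1:
                    L           B           X           C
  init          1.836       1.104       7.033     0.05407
  Δ         -0.008799      0.0176      0.0264      0.0264
  eq            1.827       1.122       7.059     0.08047
  solve Keq expr → x = 0.008799; check Q = 0.1262
Then remove 1.43 M of X.
Step 2:
                    L           B           X           C
  init          1.827       1.122       5.629     0.08047
  Δ         -0.006407     0.01281     0.01922     0.01922
  eq            1.821       1.134       5.649     0.09969
  solve Keq expr → x = 0.006407; check Q = 0.1262
Then remove 0.4502 M of B.
Step 3:
                    L           B           X           C
  init          1.821      0.6842       5.649     0.09969
  Δ          -0.01189     0.02378     0.03566     0.03566
  eq            1.809       0.708       5.684      0.1354
  solve Keq expr → x = 0.01189; check Q = 0.1262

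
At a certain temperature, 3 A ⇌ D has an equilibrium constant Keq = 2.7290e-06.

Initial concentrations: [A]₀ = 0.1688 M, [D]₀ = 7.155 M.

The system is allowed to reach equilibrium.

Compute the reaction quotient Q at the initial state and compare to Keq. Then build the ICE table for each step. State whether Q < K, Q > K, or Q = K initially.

Q₀ = 1488; Q > K (proceeds reverse)

Q₀ = 1488 vs Keq = 2.7290e-06 ⇒ Q>K, reverse
Step 1:
                   A          D
  Initial     0.1688      7.155
  Change       21.38     -7.128
  Equil        21.55    0.02732
  solve Keq expr → x = -7.128; check Q = 2.7290e-06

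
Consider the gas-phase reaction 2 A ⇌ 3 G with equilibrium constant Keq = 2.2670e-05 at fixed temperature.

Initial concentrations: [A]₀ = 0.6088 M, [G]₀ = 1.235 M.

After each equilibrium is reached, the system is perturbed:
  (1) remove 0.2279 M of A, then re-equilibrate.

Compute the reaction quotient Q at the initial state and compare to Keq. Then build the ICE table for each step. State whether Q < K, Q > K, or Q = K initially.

Q₀ = 5.082; Q > K (proceeds reverse)

Q₀ = 5.082 vs Keq = 2.2670e-05 ⇒ Q>K, reverse
Step 1:
                   A          G
  Initial     0.6088      1.235
  Change      0.7996     -1.199
  Equil        1.408    0.03556
  solve Keq expr → x = -0.3998; check Q = 2.2670e-05
Then remove 0.2279 M of A.
Step 2:
                   A          G
  Initial      1.181    0.03556
  Change    0.002601  -0.003901
  Equil        1.183    0.03166
  solve Keq expr → x = -0.0013; check Q = 2.2670e-05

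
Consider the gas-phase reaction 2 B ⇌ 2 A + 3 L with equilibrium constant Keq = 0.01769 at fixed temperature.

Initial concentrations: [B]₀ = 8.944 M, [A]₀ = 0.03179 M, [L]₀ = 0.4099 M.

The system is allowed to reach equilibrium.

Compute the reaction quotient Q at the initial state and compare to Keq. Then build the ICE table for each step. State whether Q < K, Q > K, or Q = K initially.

Q₀ = 8.7006e-07; Q < K (proceeds forward)

Q₀ = 8.7006e-07 vs Keq = 0.01769 ⇒ Q<K, forward
Step 1:
                    B           A           L
  I             8.944     0.03179      0.4099
  C           -0.6477      0.6477      0.9716
  E             8.296      0.6795       1.382
  solve Keq expr → x = 0.3239; check Q = 0.01769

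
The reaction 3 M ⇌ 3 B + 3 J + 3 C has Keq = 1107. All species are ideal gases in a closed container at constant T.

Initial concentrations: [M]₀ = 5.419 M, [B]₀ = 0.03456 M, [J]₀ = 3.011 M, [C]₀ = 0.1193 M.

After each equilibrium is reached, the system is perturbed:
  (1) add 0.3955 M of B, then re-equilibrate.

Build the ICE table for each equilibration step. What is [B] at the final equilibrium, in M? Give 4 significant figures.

Q₀ = 1.2023e-08 vs Keq = 1107 ⇒ Q<K, forward
Step 1:
                    M           B           J           C
  Initial       5.419     0.03456       3.011      0.1193
  Change       -2.354       2.354       2.354       2.354
  Equil         3.065       2.389       5.365       2.474
  solve Keq expr → x = 0.7848; check Q = 1107
Then add 0.3955 M of B.
Step 2:
                    M           B           J           C
  Initial       3.065       2.784       5.365       2.474
  Change       0.1188     -0.1188     -0.1188     -0.1188
  Equil         3.183       2.666       5.247       2.355
  solve Keq expr → x = -0.03959; check Q = 1107

[B]_eq = 2.666 M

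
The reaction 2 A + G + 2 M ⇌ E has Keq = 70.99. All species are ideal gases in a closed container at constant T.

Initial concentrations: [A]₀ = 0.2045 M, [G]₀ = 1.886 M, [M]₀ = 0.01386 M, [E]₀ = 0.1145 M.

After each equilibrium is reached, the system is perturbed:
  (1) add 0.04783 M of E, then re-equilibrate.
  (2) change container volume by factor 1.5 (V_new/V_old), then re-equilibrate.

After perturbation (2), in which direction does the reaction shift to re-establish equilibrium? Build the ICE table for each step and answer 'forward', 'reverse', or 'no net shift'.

Direction: reverse

Q₀ = 7557 vs Keq = 70.99 ⇒ Q>K, reverse
Step 1:
                   A          G          M          E
  Initial     0.2045      1.886    0.01386     0.1145
  Change     0.07256    0.03628    0.07256   -0.03628
  Equil       0.2771      1.922    0.08642    0.07822
  solve Keq expr → x = -0.03628; check Q = 70.99
Then add 0.04783 M of E.
Step 2:
                   A          G          M          E
  Initial     0.2771      1.922    0.08642     0.1261
  Change     0.01456    0.00728    0.01456   -0.00728
  Equil       0.2916       1.93      0.101     0.1188
  solve Keq expr → x = -0.00728; check Q = 70.99
Then change container volume by factor 1.5 (V_new/V_old).
Step 3:
                   A          G          M          E
  Initial     0.1944      1.286    0.06732    0.07918
  Change     0.04023    0.02012    0.04023   -0.02012
  Equil       0.2346      1.306     0.1075    0.05907
  solve Keq expr → x = -0.02012; check Q = 70.99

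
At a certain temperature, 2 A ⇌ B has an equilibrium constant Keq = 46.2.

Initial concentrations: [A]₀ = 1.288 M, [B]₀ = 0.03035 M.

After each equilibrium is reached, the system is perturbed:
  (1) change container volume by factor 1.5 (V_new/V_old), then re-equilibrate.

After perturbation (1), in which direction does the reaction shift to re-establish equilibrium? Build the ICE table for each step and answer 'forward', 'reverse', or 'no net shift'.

Q₀ = 0.01829 vs Keq = 46.2 ⇒ Q<K, forward
Step 1:
                  A         B
  init        1.288   0.03035
  Δ          -1.172    0.5862
  eq         0.1155    0.6166
  solve Keq expr → x = 0.5862; check Q = 46.2
Then change container volume by factor 1.5 (V_new/V_old).
Step 2:
                  A         B
  init      0.07702    0.4111
  Δ         0.01637 -0.008183
  eq        0.09338    0.4029
  solve Keq expr → x = -0.008183; check Q = 46.2

Direction: reverse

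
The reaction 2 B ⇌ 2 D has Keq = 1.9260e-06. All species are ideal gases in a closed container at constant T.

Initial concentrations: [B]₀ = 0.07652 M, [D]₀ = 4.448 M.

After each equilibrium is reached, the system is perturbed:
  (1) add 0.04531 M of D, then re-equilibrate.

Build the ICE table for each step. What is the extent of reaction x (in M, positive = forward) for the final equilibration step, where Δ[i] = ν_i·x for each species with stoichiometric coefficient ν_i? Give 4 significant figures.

Q₀ = 3379 vs Keq = 1.9260e-06 ⇒ Q>K, reverse
Step 1:
                    B           D
  init        0.07652       4.448
  Δ             4.442      -4.442
  eq            4.518     0.00627
  solve Keq expr → x = -2.221; check Q = 1.9260e-06
Then add 0.04531 M of D.
Step 2:
                    B           D
  init          4.518     0.05158
  Δ           0.04525    -0.04525
  eq            4.563    0.006333
  solve Keq expr → x = -0.02262; check Q = 1.9260e-06

x = -0.02262 M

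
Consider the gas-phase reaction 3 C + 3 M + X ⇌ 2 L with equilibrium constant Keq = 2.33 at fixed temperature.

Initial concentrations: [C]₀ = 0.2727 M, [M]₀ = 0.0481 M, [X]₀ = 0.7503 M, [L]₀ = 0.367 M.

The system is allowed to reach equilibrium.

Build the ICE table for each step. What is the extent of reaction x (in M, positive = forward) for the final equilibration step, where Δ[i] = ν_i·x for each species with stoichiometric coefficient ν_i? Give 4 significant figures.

x = -0.1086 M

Q₀ = 7.9544e+04 vs Keq = 2.33 ⇒ Q>K, reverse
Step 1:
                   C          M          X          L
  I           0.2727     0.0481     0.7503      0.367
  C           0.3258     0.3258     0.1086    -0.2172
  E           0.5985     0.3739     0.8589     0.1498
  solve Keq expr → x = -0.1086; check Q = 2.33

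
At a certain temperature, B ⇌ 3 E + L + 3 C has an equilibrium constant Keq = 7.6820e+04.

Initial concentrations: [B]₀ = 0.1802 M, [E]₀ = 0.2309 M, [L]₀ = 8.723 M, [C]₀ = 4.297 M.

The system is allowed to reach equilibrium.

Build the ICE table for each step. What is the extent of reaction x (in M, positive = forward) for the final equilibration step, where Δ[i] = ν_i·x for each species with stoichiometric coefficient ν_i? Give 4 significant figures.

Q₀ = 47.28 vs Keq = 7.6820e+04 ⇒ Q<K, forward
Step 1:
                  B         E         L         C
  init       0.1802    0.2309     8.723     4.297
  Δ         -0.1746    0.5239    0.1746    0.5239
  eq        0.00558    0.7548     8.898     4.821
  solve Keq expr → x = 0.1746; check Q = 7.6820e+04

x = 0.1746 M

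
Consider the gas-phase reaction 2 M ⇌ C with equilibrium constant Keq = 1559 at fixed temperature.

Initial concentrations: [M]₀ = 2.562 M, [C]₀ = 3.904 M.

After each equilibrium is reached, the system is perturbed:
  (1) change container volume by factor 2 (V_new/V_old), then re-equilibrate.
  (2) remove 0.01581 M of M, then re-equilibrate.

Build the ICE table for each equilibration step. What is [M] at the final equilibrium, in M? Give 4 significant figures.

Q₀ = 0.5948 vs Keq = 1559 ⇒ Q<K, forward
Step 1:
                  M         C
  I           2.562     3.904
  C          -2.504     1.252
  E         0.05751     5.156
  solve Keq expr → x = 1.252; check Q = 1559
Then change container volume by factor 2 (V_new/V_old).
Step 2:
                  M         C
  I         0.02876     2.578
  C         0.01186 -0.005932
  E         0.04062     2.572
  solve Keq expr → x = -0.005932; check Q = 1559
Then remove 0.01581 M of M.
Step 3:
                  M         C
  I         0.02481     2.572
  C         0.01575 -0.007874
  E         0.04056     2.564
  solve Keq expr → x = -0.007874; check Q = 1559

[M]_eq = 0.04056 M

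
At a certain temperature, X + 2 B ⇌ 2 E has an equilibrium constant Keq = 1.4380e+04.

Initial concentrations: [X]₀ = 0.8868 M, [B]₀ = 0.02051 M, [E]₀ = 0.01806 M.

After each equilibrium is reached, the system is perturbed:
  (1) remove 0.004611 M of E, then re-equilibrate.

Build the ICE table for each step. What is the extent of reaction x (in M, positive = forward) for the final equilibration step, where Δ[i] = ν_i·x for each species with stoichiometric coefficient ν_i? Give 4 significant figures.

Q₀ = 0.8743 vs Keq = 1.4380e+04 ⇒ Q<K, forward
Step 1:
                   X          B          E
  I           0.8868    0.02051    0.01806
  C         -0.01008   -0.02017    0.02017
  E           0.8767 3.4048e-04    0.03823
  solve Keq expr → x = 0.01008; check Q = 1.4380e+04
Then remove 0.004611 M of E.
Step 2:
                   X          B          E
  I           0.8767 3.4048e-04    0.03362
  C       -2.0350e-05 -4.0700e-05 4.0700e-05
  E           0.8767 2.9978e-04    0.03366
  solve Keq expr → x = 2.0350e-05; check Q = 1.4380e+04

x = 2.0350e-05 M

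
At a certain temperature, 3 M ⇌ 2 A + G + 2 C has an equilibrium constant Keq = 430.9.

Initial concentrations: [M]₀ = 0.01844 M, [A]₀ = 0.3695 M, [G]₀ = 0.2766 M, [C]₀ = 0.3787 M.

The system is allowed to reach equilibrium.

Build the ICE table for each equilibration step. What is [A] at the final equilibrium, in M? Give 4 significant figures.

Q₀ = 863.8 vs Keq = 430.9 ⇒ Q>K, reverse
Step 1:
                    M           A           G           C
  Initial     0.01844      0.3695      0.2766      0.3787
  Change     0.004519   -0.003013   -0.001506   -0.003013
  Equil       0.02296      0.3665      0.2751      0.3757
  solve Keq expr → x = -0.001506; check Q = 430.9

[A]_eq = 0.3665 M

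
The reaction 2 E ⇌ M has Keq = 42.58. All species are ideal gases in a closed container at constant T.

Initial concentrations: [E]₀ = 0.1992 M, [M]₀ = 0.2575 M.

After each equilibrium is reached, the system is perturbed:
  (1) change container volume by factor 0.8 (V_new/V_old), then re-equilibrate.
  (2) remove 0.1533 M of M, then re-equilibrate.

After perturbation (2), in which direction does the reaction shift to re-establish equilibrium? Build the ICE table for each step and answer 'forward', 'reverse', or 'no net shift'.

Direction: forward

Q₀ = 6.489 vs Keq = 42.58 ⇒ Q<K, forward
Step 1:
                  E         M
  init       0.1992    0.2575
  Δ         -0.1133   0.05665
  eq        0.08589    0.3142
  solve Keq expr → x = 0.05665; check Q = 42.58
Then change container volume by factor 0.8 (V_new/V_old).
Step 2:
                  E         M
  init       0.1074    0.3927
  Δ        -0.01068  0.005342
  eq        0.09668     0.398
  solve Keq expr → x = 0.005342; check Q = 42.58
Then remove 0.1533 M of M.
Step 3:
                  E         M
  init      0.09668    0.2447
  Δ        -0.01938  0.009692
  eq         0.0773    0.2544
  solve Keq expr → x = 0.009692; check Q = 42.58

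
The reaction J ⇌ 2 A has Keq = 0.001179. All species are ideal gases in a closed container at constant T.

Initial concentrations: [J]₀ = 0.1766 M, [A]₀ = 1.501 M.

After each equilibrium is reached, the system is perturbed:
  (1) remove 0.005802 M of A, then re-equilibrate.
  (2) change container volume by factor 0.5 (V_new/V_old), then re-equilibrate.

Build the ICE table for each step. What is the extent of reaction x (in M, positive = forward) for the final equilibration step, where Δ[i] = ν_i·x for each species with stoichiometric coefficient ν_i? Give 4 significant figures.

x = -0.009522 M

Q₀ = 12.76 vs Keq = 0.001179 ⇒ Q>K, reverse
Step 1:
                   J          A
  init        0.1766      1.501
  Δ           0.7341     -1.468
  eq          0.9107    0.03277
  solve Keq expr → x = -0.7341; check Q = 0.001179
Then remove 0.005802 M of A.
Step 2:
                   J          A
  init        0.9107    0.02697
  Δ        -0.002875    0.00575
  eq          0.9078    0.03272
  solve Keq expr → x = 0.002875; check Q = 0.001179
Then change container volume by factor 0.5 (V_new/V_old).
Step 3:
                   J          A
  init         1.816    0.06543
  Δ         0.009522   -0.01904
  eq           1.825    0.04639
  solve Keq expr → x = -0.009522; check Q = 0.001179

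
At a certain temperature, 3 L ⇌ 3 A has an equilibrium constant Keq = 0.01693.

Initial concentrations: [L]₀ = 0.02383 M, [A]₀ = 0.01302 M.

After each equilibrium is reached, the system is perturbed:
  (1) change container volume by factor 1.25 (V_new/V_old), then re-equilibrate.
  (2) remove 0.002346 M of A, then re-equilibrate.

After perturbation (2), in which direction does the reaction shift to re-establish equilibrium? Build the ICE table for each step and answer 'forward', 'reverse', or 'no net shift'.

Direction: forward

Q₀ = 0.1631 vs Keq = 0.01693 ⇒ Q>K, reverse
Step 1:
                    L           A
  Initial     0.02383     0.01302
  Change     0.005491   -0.005491
  Equil       0.02932    0.007529
  solve Keq expr → x = -0.00183; check Q = 0.01693
Then change container volume by factor 1.25 (V_new/V_old).
Step 2:
                    L           A
  Initial     0.02346    0.006023
  Change            0           0
  Equil       0.02346    0.006023
  solve Keq expr → x = 0; check Q = 0.01693
Then remove 0.002346 M of A.
Step 3:
                    L           A
  Initial     0.02346    0.003677
  Change    -0.001867    0.001867
  Equil       0.02159    0.005544
  solve Keq expr → x = 6.2223e-04; check Q = 0.01693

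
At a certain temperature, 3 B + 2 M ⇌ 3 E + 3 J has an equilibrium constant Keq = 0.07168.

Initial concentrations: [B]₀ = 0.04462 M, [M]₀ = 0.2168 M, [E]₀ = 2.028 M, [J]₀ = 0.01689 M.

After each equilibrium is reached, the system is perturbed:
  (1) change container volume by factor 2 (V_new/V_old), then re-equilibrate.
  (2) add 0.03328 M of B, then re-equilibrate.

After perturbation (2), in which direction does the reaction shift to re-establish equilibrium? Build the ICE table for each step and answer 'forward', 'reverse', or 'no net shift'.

Direction: forward

Q₀ = 9.625 vs Keq = 0.07168 ⇒ Q>K, reverse
Step 1:
                  B         M         E         J
  Initial   0.04462    0.2168     2.028   0.01689
  Change    0.01253  0.008354  -0.01253  -0.01253
  Equil     0.05715    0.2252     2.015  0.004359
  solve Keq expr → x = -0.004177; check Q = 0.07168
Then change container volume by factor 2 (V_new/V_old).
Step 2:
                  B         M         E         J
  Initial   0.02858    0.1126     1.008   0.00218
  Change  -5.1067e-04 -3.4045e-04 5.1067e-04 5.1067e-04
  Equil     0.02806    0.1122     1.008   0.00269
  solve Keq expr → x = 1.7022e-04; check Q = 0.07168
Then add 0.03328 M of B.
Step 3:
                  B         M         E         J
  Initial   0.06134    0.1122     1.008   0.00269
  Change  -0.002839 -0.001893  0.002839  0.002839
  Equil     0.05851    0.1103     1.011   0.00553
  solve Keq expr → x = 9.4645e-04; check Q = 0.07168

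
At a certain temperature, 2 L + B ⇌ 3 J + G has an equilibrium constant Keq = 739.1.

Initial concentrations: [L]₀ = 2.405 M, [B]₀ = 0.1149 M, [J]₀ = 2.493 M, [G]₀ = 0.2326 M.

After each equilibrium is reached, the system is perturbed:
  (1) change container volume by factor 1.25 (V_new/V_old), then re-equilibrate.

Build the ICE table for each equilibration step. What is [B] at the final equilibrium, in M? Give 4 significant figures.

[B]_eq = 0.001433 M

Q₀ = 5.423 vs Keq = 739.1 ⇒ Q<K, forward
Step 1:
                   L          B          J          G
  Initial      2.405     0.1149      2.493     0.2326
  Change     -0.2253    -0.1127      0.338     0.1127
  Equil         2.18   0.002231      2.831     0.3453
  solve Keq expr → x = 0.1127; check Q = 739.1
Then change container volume by factor 1.25 (V_new/V_old).
Step 2:
                   L          B          J          G
  Initial      1.744   0.001785      2.265     0.2762
  Change  -7.0397e-04 -3.5198e-04   0.001056 3.5198e-04
  Equil        1.743   0.001433      2.266     0.2766
  solve Keq expr → x = 3.5198e-04; check Q = 739.1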